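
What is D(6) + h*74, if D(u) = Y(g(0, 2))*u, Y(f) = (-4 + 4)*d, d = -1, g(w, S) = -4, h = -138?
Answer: -10212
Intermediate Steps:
Y(f) = 0 (Y(f) = (-4 + 4)*(-1) = 0*(-1) = 0)
D(u) = 0 (D(u) = 0*u = 0)
D(6) + h*74 = 0 - 138*74 = 0 - 10212 = -10212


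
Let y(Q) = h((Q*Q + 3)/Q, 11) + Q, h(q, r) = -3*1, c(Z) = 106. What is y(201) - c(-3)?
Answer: 92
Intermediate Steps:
h(q, r) = -3
y(Q) = -3 + Q
y(201) - c(-3) = (-3 + 201) - 1*106 = 198 - 106 = 92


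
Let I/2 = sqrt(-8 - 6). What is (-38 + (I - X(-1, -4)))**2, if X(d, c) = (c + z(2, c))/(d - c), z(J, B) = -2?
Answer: 1240 - 144*I*sqrt(14) ≈ 1240.0 - 538.8*I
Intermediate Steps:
X(d, c) = (-2 + c)/(d - c) (X(d, c) = (c - 2)/(d - c) = (-2 + c)/(d - c))
I = 2*I*sqrt(14) (I = 2*sqrt(-8 - 6) = 2*sqrt(-14) = 2*(I*sqrt(14)) = 2*I*sqrt(14) ≈ 7.4833*I)
(-38 + (I - X(-1, -4)))**2 = (-38 + (2*I*sqrt(14) - (2 - 1*(-4))/(-4 - 1*(-1))))**2 = (-38 + (2*I*sqrt(14) - (2 + 4)/(-4 + 1)))**2 = (-38 + (2*I*sqrt(14) - 6/(-3)))**2 = (-38 + (2*I*sqrt(14) - (-1)*6/3))**2 = (-38 + (2*I*sqrt(14) - 1*(-2)))**2 = (-38 + (2*I*sqrt(14) + 2))**2 = (-38 + (2 + 2*I*sqrt(14)))**2 = (-36 + 2*I*sqrt(14))**2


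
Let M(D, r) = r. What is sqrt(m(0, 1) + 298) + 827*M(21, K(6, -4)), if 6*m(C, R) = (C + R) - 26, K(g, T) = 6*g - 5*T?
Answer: 46312 + sqrt(10578)/6 ≈ 46329.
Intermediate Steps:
K(g, T) = -5*T + 6*g
m(C, R) = -13/3 + C/6 + R/6 (m(C, R) = ((C + R) - 26)/6 = (-26 + C + R)/6 = -13/3 + C/6 + R/6)
sqrt(m(0, 1) + 298) + 827*M(21, K(6, -4)) = sqrt((-13/3 + (1/6)*0 + (1/6)*1) + 298) + 827*(-5*(-4) + 6*6) = sqrt((-13/3 + 0 + 1/6) + 298) + 827*(20 + 36) = sqrt(-25/6 + 298) + 827*56 = sqrt(1763/6) + 46312 = sqrt(10578)/6 + 46312 = 46312 + sqrt(10578)/6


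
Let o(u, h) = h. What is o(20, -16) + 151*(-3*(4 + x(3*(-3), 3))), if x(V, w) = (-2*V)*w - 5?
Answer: -24025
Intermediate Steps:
x(V, w) = -5 - 2*V*w (x(V, w) = -2*V*w - 5 = -5 - 2*V*w)
o(20, -16) + 151*(-3*(4 + x(3*(-3), 3))) = -16 + 151*(-3*(4 + (-5 - 2*3*(-3)*3))) = -16 + 151*(-3*(4 + (-5 - 2*(-9)*3))) = -16 + 151*(-3*(4 + (-5 + 54))) = -16 + 151*(-3*(4 + 49)) = -16 + 151*(-3*53) = -16 + 151*(-159) = -16 - 24009 = -24025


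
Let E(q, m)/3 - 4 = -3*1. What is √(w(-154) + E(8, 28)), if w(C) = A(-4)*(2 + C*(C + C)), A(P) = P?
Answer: I*√189733 ≈ 435.58*I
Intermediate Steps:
E(q, m) = 3 (E(q, m) = 12 + 3*(-3*1) = 12 + 3*(-3) = 12 - 9 = 3)
w(C) = -8 - 8*C² (w(C) = -4*(2 + C*(C + C)) = -4*(2 + C*(2*C)) = -4*(2 + 2*C²) = -8 - 8*C²)
√(w(-154) + E(8, 28)) = √((-8 - 8*(-154)²) + 3) = √((-8 - 8*23716) + 3) = √((-8 - 189728) + 3) = √(-189736 + 3) = √(-189733) = I*√189733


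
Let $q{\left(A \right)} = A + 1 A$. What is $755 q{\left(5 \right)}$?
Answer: $7550$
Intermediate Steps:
$q{\left(A \right)} = 2 A$ ($q{\left(A \right)} = A + A = 2 A$)
$755 q{\left(5 \right)} = 755 \cdot 2 \cdot 5 = 755 \cdot 10 = 7550$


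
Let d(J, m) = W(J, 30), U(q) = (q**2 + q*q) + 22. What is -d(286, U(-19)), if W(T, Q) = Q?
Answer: -30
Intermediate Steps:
U(q) = 22 + 2*q**2 (U(q) = (q**2 + q**2) + 22 = 2*q**2 + 22 = 22 + 2*q**2)
d(J, m) = 30
-d(286, U(-19)) = -1*30 = -30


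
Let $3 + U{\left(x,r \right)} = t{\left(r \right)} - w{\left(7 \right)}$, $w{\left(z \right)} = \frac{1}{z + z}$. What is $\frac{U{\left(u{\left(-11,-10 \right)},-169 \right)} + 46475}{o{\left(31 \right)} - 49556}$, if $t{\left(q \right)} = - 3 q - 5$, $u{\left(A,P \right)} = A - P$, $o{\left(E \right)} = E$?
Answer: $- \frac{131527}{138670} \approx -0.94849$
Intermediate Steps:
$w{\left(z \right)} = \frac{1}{2 z}$
$t{\left(q \right)} = -5 - 3 q$
$U{\left(x,r \right)} = - \frac{113}{14} - 3 r$ ($U{\left(x,r \right)} = -3 - \left(5 + \frac{1}{14} + 3 r\right) = -3 - \left(\frac{71}{14} + 3 r\right) = - \frac{113}{14} - 3 r$)
$\frac{U{\left(u{\left(-11,-10 \right)},-169 \right)} + 46475}{o{\left(31 \right)} - 49556} = \frac{\left(- \frac{113}{14} - -507\right) + 46475}{31 - 49556} = \frac{\left(- \frac{113}{14} + 507\right) + 46475}{-49525} = \left(\frac{6985}{14} + 46475\right) \left(- \frac{1}{49525}\right) = \frac{657635}{14} \left(- \frac{1}{49525}\right) = - \frac{131527}{138670}$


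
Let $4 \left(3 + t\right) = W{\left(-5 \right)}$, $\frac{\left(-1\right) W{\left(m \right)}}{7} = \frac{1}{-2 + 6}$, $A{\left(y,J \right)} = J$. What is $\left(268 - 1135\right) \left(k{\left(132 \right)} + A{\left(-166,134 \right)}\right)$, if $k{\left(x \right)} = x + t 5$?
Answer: $- \frac{3451527}{16} \approx -2.1572 \cdot 10^{5}$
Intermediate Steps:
$W{\left(m \right)} = - \frac{7}{4}$ ($W{\left(m \right)} = - \frac{7}{-2 + 6} = - \frac{7}{4}$)
$t = - \frac{55}{16}$ ($t = -3 + \frac{1}{4} \left(- \frac{7}{4}\right) = -3 - \frac{7}{16} = - \frac{55}{16} \approx -3.4375$)
$k{\left(x \right)} = - \frac{275}{16} + x$ ($k{\left(x \right)} = x - \frac{275}{16} = - \frac{275}{16} + x$)
$\left(268 - 1135\right) \left(k{\left(132 \right)} + A{\left(-166,134 \right)}\right) = \left(268 - 1135\right) \left(\left(- \frac{275}{16} + 132\right) + 134\right) = - 867 \left(\frac{1837}{16} + 134\right) = \left(-867\right) \frac{3981}{16} = - \frac{3451527}{16}$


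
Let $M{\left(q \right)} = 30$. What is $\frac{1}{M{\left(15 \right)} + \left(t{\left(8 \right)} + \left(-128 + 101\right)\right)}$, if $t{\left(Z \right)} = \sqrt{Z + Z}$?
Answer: $\frac{1}{7} \approx 0.14286$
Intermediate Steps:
$t{\left(Z \right)} = \sqrt{2} \sqrt{Z}$ ($t{\left(Z \right)} = \sqrt{2 Z} = \sqrt{2} \sqrt{Z}$)
$\frac{1}{M{\left(15 \right)} + \left(t{\left(8 \right)} + \left(-128 + 101\right)\right)} = \frac{1}{30 + \left(\sqrt{2} \sqrt{8} + \left(-128 + 101\right)\right)} = \frac{1}{30 - \left(27 - \sqrt{2} \cdot 2 \sqrt{2}\right)} = \frac{1}{30 + \left(4 - 27\right)} = \frac{1}{30 - 23} = \frac{1}{7}$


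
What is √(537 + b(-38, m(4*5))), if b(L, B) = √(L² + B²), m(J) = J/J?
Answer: √(537 + 17*√5) ≈ 23.979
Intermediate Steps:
m(J) = 1
b(L, B) = √(B² + L²)
√(537 + b(-38, m(4*5))) = √(537 + √(1² + (-38)²)) = √(537 + √(1 + 1444)) = √(537 + √1445) = √(537 + 17*√5)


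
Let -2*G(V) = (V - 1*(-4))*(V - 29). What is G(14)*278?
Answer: 37530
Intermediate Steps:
G(V) = -(-29 + V)*(4 + V)/2 (G(V) = -(V - 1*(-4))*(V - 29)/2 = -(V + 4)*(-29 + V)/2 = -(4 + V)*(-29 + V)/2 = -(-29 + V)*(4 + V)/2)
G(14)*278 = (58 - ½*14² + (25/2)*14)*278 = (58 - ½*196 + 175)*278 = (58 - 98 + 175)*278 = 135*278 = 37530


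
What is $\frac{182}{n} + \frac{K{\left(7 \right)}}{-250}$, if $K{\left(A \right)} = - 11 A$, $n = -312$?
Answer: $- \frac{413}{1500} \approx -0.27533$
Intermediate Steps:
$\frac{182}{n} + \frac{K{\left(7 \right)}}{-250} = \frac{182}{-312} + \frac{\left(-11\right) 7}{-250} = 182 \left(- \frac{1}{312}\right) - - \frac{77}{250} = - \frac{7}{12} + \frac{77}{250} = - \frac{413}{1500}$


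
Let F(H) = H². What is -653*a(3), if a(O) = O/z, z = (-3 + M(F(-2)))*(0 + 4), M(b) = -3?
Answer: 653/8 ≈ 81.625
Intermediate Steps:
z = -24 (z = (-3 - 3)*(0 + 4) = -6*4 = -24)
a(O) = -O/24 (a(O) = O/(-24) = O*(-1/24) = -O/24)
-653*a(3) = -(-653)*3/24 = -653*(-⅛) = 653/8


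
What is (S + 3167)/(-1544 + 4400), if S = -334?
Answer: 2833/2856 ≈ 0.99195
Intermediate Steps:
(S + 3167)/(-1544 + 4400) = (-334 + 3167)/(-1544 + 4400) = 2833/2856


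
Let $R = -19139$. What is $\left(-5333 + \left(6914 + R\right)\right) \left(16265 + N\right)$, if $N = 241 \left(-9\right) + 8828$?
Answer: $-402499592$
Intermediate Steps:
$N = 6659$ ($N = -2169 + 8828 = 6659$)
$\left(-5333 + \left(6914 + R\right)\right) \left(16265 + N\right) = \left(-5333 + \left(6914 - 19139\right)\right) \left(16265 + 6659\right) = \left(-5333 - 12225\right) 22924 = \left(-17558\right) 22924 = -402499592$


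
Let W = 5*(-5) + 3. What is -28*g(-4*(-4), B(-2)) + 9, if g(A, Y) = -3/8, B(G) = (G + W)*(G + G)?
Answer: 39/2 ≈ 19.500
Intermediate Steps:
W = -22 (W = -25 + 3 = -22)
B(G) = 2*G*(-22 + G) (B(G) = (G - 22)*(G + G) = (-22 + G)*(2*G) = 2*G*(-22 + G))
g(A, Y) = -3/8 (g(A, Y) = -3*⅛ = -3/8)
-28*g(-4*(-4), B(-2)) + 9 = -28*(-3/8) + 9 = 21/2 + 9 = 39/2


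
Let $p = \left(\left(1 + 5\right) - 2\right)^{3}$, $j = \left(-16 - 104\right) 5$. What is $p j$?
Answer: $-38400$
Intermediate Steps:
$j = -600$ ($j = \left(-16 - 104\right) 5 = \left(-120\right) 5 = -600$)
$p = 64$ ($p = \left(6 - 2\right)^{3} = 4^{3} = 64$)
$p j = 64 \left(-600\right) = -38400$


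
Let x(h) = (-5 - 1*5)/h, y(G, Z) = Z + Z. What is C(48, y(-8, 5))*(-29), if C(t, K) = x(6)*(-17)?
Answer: -2465/3 ≈ -821.67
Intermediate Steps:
y(G, Z) = 2*Z
x(h) = -10/h (x(h) = (-5 - 5)/h = -10/h)
C(t, K) = 85/3 (C(t, K) = -10/6*(-17) = -10*1/6*(-17) = -5/3*(-17) = 85/3)
C(48, y(-8, 5))*(-29) = (85/3)*(-29) = -2465/3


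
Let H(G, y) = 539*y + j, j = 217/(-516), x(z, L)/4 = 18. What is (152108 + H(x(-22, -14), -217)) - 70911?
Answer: -18455473/516 ≈ -35766.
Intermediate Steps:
x(z, L) = 72 (x(z, L) = 4*18 = 72)
j = -217/516 (j = 217*(-1/516) = -217/516 ≈ -0.42054)
H(G, y) = -217/516 + 539*y (H(G, y) = 539*y - 217/516 = -217/516 + 539*y)
(152108 + H(x(-22, -14), -217)) - 70911 = (152108 + (-217/516 + 539*(-217))) - 70911 = (152108 + (-217/516 - 116963)) - 70911 = (152108 - 60353125/516) - 70911 = 18134603/516 - 70911 = -18455473/516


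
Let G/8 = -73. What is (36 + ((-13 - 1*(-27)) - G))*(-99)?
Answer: -62766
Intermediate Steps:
G = -584 (G = 8*(-73) = -584)
(36 + ((-13 - 1*(-27)) - G))*(-99) = (36 + ((-13 - 1*(-27)) - 1*(-584)))*(-99) = (36 + ((-13 + 27) + 584))*(-99) = (36 + (14 + 584))*(-99) = (36 + 598)*(-99) = 634*(-99) = -62766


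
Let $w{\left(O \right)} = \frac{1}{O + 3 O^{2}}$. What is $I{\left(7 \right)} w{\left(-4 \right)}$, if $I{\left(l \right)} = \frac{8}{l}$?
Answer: $\frac{2}{77} \approx 0.025974$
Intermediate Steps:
$I{\left(7 \right)} w{\left(-4 \right)} = \frac{8}{7} \frac{1}{\left(-4\right) \left(1 + 3 \left(-4\right)\right)} = 8 \cdot \frac{1}{7} \left(- \frac{1}{4 \left(1 - 12\right)}\right) = \frac{8 \left(- \frac{1}{4 \left(-11\right)}\right)}{7} = \frac{8 \left(\left(- \frac{1}{4}\right) \left(- \frac{1}{11}\right)\right)}{7} = \frac{8}{7} \cdot \frac{1}{44} = \frac{2}{77}$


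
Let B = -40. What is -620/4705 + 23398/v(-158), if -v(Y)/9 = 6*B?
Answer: 10874839/1016280 ≈ 10.701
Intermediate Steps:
v(Y) = 2160 (v(Y) = -54*(-40) = -9*(-240) = 2160)
-620/4705 + 23398/v(-158) = -620/4705 + 23398/2160 = -620*1/4705 + 23398*(1/2160) = -124/941 + 11699/1080 = 10874839/1016280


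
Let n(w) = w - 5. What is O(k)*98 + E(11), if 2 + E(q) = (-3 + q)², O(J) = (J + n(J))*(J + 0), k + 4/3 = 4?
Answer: 1342/9 ≈ 149.11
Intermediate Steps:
k = 8/3 (k = -4/3 + 4 = 8/3 ≈ 2.6667)
n(w) = -5 + w
O(J) = J*(-5 + 2*J) (O(J) = (J + (-5 + J))*(J + 0) = (-5 + 2*J)*J = J*(-5 + 2*J))
E(q) = -2 + (-3 + q)²
O(k)*98 + E(11) = (8*(-5 + 2*(8/3))/3)*98 + (-2 + (-3 + 11)²) = (8*(-5 + 16/3)/3)*98 + (-2 + 8²) = ((8/3)*(⅓))*98 + (-2 + 64) = (8/9)*98 + 62 = 784/9 + 62 = 1342/9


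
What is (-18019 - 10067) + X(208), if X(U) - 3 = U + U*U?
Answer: 15389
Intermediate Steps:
X(U) = 3 + U + U**2 (X(U) = 3 + (U + U*U) = 3 + (U + U**2) = 3 + U + U**2)
(-18019 - 10067) + X(208) = (-18019 - 10067) + (3 + 208 + 208**2) = -28086 + (3 + 208 + 43264) = -28086 + 43475 = 15389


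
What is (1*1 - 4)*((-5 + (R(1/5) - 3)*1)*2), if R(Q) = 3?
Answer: 30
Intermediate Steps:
(1*1 - 4)*((-5 + (R(1/5) - 3)*1)*2) = (1*1 - 4)*((-5 + (3 - 3)*1)*2) = (1 - 4)*((-5 + 0*1)*2) = -3*(-5 + 0)*2 = -(-15)*2 = -3*(-10) = 30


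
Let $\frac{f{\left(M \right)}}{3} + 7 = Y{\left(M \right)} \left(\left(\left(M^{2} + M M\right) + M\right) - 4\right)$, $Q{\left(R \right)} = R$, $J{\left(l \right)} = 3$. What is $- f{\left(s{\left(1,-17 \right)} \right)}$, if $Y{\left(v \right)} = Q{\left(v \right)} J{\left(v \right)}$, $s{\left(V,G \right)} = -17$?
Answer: $85242$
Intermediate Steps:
$Y{\left(v \right)} = 3 v$ ($Y{\left(v \right)} = v 3 = 3 v$)
$f{\left(M \right)} = -21 + 9 M \left(-4 + M + 2 M^{2}\right)$ ($f{\left(M \right)} = -21 + 3 \cdot 3 M \left(\left(\left(M^{2} + M M\right) + M\right) - 4\right) = -21 + 3 \cdot 3 M \left(\left(\left(M^{2} + M^{2}\right) + M\right) - 4\right) = -21 + 3 \cdot 3 M \left(\left(2 M^{2} + M\right) - 4\right) = -21 + 3 \cdot 3 M \left(\left(M + 2 M^{2}\right) - 4\right) = -21 + 3 \cdot 3 M \left(-4 + M + 2 M^{2}\right) = -21 + 9 M \left(-4 + M + 2 M^{2}\right)$)
$- f{\left(s{\left(1,-17 \right)} \right)} = - (-21 - -612 + 9 \left(-17\right)^{2} + 18 \left(-17\right)^{3}) = - (-21 + 612 + 9 \cdot 289 + 18 \left(-4913\right)) = - (-21 + 612 + 2601 - 88434) = \left(-1\right) \left(-85242\right) = 85242$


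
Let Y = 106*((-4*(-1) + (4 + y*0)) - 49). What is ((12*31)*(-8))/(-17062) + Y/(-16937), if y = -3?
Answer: 62277982/144489547 ≈ 0.43102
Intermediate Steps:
Y = -4346 (Y = 106*((-4*(-1) + (4 - 3*0)) - 49) = 106*((4 + (4 + 0)) - 49) = 106*((4 + 4) - 49) = 106*(8 - 49) = 106*(-41) = -4346)
((12*31)*(-8))/(-17062) + Y/(-16937) = ((12*31)*(-8))/(-17062) - 4346/(-16937) = (372*(-8))*(-1/17062) - 4346*(-1/16937) = -2976*(-1/17062) + 4346/16937 = 1488/8531 + 4346/16937 = 62277982/144489547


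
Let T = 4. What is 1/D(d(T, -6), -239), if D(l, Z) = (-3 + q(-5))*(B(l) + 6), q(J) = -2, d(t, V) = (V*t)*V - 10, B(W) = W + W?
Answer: -1/1370 ≈ -0.00072993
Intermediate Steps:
B(W) = 2*W
d(t, V) = -10 + t*V² (d(t, V) = t*V² - 10 = -10 + t*V²)
D(l, Z) = -30 - 10*l (D(l, Z) = (-3 - 2)*(2*l + 6) = -5*(6 + 2*l) = -30 - 10*l)
1/D(d(T, -6), -239) = 1/(-30 - 10*(-10 + 4*(-6)²)) = 1/(-30 - 10*(-10 + 4*36)) = 1/(-30 - 10*(-10 + 144)) = 1/(-30 - 10*134) = 1/(-30 - 1340) = 1/(-1370) = -1/1370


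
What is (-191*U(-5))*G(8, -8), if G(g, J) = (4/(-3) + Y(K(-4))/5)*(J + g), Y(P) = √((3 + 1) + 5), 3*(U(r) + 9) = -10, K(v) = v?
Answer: 0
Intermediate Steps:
U(r) = -37/3 (U(r) = -9 + (⅓)*(-10) = -9 - 10/3 = -37/3)
Y(P) = 3 (Y(P) = √(4 + 5) = √9 = 3)
G(g, J) = -11*J/15 - 11*g/15 (G(g, J) = (4/(-3) + 3/5)*(J + g) = (4*(-⅓) + 3*(⅕))*(J + g) = (-4/3 + ⅗)*(J + g) = -11*(J + g)/15 = -11*J/15 - 11*g/15)
(-191*U(-5))*G(8, -8) = (-191*(-37/3))*(-11/15*(-8) - 11/15*8) = 7067*(88/15 - 88/15)/3 = (7067/3)*0 = 0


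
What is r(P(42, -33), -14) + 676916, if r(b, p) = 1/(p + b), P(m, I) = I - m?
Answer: 60245523/89 ≈ 6.7692e+5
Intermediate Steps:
r(b, p) = 1/(b + p)
r(P(42, -33), -14) + 676916 = 1/((-33 - 1*42) - 14) + 676916 = 1/((-33 - 42) - 14) + 676916 = 1/(-75 - 14) + 676916 = 1/(-89) + 676916 = -1/89 + 676916 = 60245523/89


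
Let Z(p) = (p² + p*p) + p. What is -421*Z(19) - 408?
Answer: -312369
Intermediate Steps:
Z(p) = p + 2*p² (Z(p) = (p² + p²) + p = 2*p² + p = p + 2*p²)
-421*Z(19) - 408 = -7999*(1 + 2*19) - 408 = -7999*(1 + 38) - 408 = -7999*39 - 408 = -421*741 - 408 = -311961 - 408 = -312369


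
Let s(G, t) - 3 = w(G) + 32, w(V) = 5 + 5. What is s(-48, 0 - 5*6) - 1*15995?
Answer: -15950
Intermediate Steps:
w(V) = 10
s(G, t) = 45 (s(G, t) = 3 + (10 + 32) = 3 + 42 = 45)
s(-48, 0 - 5*6) - 1*15995 = 45 - 1*15995 = 45 - 15995 = -15950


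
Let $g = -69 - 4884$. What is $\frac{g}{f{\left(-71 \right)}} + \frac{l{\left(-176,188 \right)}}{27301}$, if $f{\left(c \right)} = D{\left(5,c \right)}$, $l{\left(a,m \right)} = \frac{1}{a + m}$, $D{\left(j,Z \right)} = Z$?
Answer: $\frac{1622662307}{23260452} \approx 69.76$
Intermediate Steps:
$f{\left(c \right)} = c$
$g = -4953$ ($g = -69 - 4884 = -4953$)
$\frac{g}{f{\left(-71 \right)}} + \frac{l{\left(-176,188 \right)}}{27301} = - \frac{4953}{-71} + \frac{1}{\left(-176 + 188\right) 27301} = \left(-4953\right) \left(- \frac{1}{71}\right) + \frac{1}{12} \cdot \frac{1}{27301} = \frac{4953}{71} + \frac{1}{12} \cdot \frac{1}{27301} = \frac{4953}{71} + \frac{1}{327612} = \frac{1622662307}{23260452}$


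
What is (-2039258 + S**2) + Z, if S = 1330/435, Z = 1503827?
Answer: -4052606483/7569 ≈ -5.3542e+5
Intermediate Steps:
S = 266/87 (S = 1330*(1/435) = 266/87 ≈ 3.0575)
(-2039258 + S**2) + Z = (-2039258 + (266/87)**2) + 1503827 = (-2039258 + 70756/7569) + 1503827 = -15435073046/7569 + 1503827 = -4052606483/7569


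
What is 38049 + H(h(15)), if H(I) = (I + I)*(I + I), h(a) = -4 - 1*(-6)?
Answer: 38065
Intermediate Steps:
h(a) = 2 (h(a) = -4 + 6 = 2)
H(I) = 4*I² (H(I) = (2*I)*(2*I) = 4*I²)
38049 + H(h(15)) = 38049 + 4*2² = 38049 + 4*4 = 38049 + 16 = 38065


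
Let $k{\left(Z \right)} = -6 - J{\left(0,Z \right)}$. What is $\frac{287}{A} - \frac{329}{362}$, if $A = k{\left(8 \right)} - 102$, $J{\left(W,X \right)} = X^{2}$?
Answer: $- \frac{80241}{31132} \approx -2.5774$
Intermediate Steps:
$k{\left(Z \right)} = -6 - Z^{2}$
$A = -172$ ($A = \left(-6 - 8^{2}\right) - 102 = \left(-6 - 64\right) - 102 = -70 - 102 = -172$)
$\frac{287}{A} - \frac{329}{362} = \frac{287}{-172} - \frac{329}{362} = 287 \left(- \frac{1}{172}\right) - \frac{329}{362} = - \frac{287}{172} - \frac{329}{362} = - \frac{80241}{31132}$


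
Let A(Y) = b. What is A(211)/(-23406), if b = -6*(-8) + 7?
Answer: -55/23406 ≈ -0.0023498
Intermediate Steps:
b = 55 (b = 48 + 7 = 55)
A(Y) = 55
A(211)/(-23406) = 55/(-23406) = 55*(-1/23406) = -55/23406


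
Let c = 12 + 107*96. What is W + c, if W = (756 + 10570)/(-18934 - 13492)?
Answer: 166728829/16213 ≈ 10284.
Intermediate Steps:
W = -5663/16213 (W = 11326/(-32426) = 11326*(-1/32426) = -5663/16213 ≈ -0.34929)
c = 10284 (c = 12 + 10272 = 10284)
W + c = -5663/16213 + 10284 = 166728829/16213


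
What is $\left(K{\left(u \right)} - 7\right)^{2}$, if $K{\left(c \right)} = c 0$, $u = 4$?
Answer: $49$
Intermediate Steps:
$K{\left(c \right)} = 0$
$\left(K{\left(u \right)} - 7\right)^{2} = \left(0 - 7\right)^{2} = \left(-7\right)^{2} = 49$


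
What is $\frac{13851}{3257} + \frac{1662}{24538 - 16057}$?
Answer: $\frac{40961155}{9207539} \approx 4.4487$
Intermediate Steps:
$\frac{13851}{3257} + \frac{1662}{24538 - 16057} = 13851 \cdot \frac{1}{3257} + \frac{1662}{8481} = \frac{13851}{3257} + 1662 \cdot \frac{1}{8481} = \frac{13851}{3257} + \frac{554}{2827} = \frac{40961155}{9207539}$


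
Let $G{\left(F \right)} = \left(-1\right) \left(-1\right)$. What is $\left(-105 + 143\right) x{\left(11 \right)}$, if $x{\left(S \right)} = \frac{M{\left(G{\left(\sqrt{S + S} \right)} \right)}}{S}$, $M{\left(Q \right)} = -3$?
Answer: $- \frac{114}{11} \approx -10.364$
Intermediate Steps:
$G{\left(F \right)} = 1$
$x{\left(S \right)} = - \frac{3}{S}$
$\left(-105 + 143\right) x{\left(11 \right)} = \left(-105 + 143\right) \left(- \frac{3}{11}\right) = 38 \left(\left(-3\right) \frac{1}{11}\right) = 38 \left(- \frac{3}{11}\right) = - \frac{114}{11}$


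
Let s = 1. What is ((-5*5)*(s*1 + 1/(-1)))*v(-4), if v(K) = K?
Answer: 0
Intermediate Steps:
((-5*5)*(s*1 + 1/(-1)))*v(-4) = ((-5*5)*(1*1 + 1/(-1)))*(-4) = -25*(1 - 1)*(-4) = -25*0*(-4) = 0*(-4) = 0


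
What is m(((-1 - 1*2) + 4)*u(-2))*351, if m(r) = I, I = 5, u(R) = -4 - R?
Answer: 1755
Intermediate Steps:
m(r) = 5
m(((-1 - 1*2) + 4)*u(-2))*351 = 5*351 = 1755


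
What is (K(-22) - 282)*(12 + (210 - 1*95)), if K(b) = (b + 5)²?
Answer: 889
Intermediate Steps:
K(b) = (5 + b)²
(K(-22) - 282)*(12 + (210 - 1*95)) = ((5 - 22)² - 282)*(12 + (210 - 1*95)) = ((-17)² - 282)*(12 + (210 - 95)) = (289 - 282)*(12 + 115) = 7*127 = 889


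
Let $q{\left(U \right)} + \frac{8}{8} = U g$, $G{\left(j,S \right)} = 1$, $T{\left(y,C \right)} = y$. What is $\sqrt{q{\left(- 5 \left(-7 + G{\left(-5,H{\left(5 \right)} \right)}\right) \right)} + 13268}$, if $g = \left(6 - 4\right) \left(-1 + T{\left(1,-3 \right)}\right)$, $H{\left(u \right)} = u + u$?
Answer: $\sqrt{13267} \approx 115.18$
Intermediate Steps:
$H{\left(u \right)} = 2 u$
$g = 0$ ($g = \left(6 - 4\right) \left(-1 + 1\right) = 2 \cdot 0 = 0$)
$q{\left(U \right)} = -1$ ($q{\left(U \right)} = -1 + U 0 = -1 + 0 = -1$)
$\sqrt{q{\left(- 5 \left(-7 + G{\left(-5,H{\left(5 \right)} \right)}\right) \right)} + 13268} = \sqrt{-1 + 13268} = \sqrt{13267}$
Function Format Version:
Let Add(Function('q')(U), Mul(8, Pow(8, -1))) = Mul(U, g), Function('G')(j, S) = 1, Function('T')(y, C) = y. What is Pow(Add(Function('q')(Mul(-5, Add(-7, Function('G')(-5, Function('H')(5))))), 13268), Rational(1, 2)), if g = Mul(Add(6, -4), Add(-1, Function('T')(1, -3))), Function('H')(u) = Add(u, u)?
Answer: Pow(13267, Rational(1, 2)) ≈ 115.18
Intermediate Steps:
Function('H')(u) = Mul(2, u)
g = 0 (g = Mul(Add(6, -4), Add(-1, 1)) = Mul(2, 0) = 0)
Function('q')(U) = -1 (Function('q')(U) = Add(-1, Mul(U, 0)) = Add(-1, 0) = -1)
Pow(Add(Function('q')(Mul(-5, Add(-7, Function('G')(-5, Function('H')(5))))), 13268), Rational(1, 2)) = Pow(Add(-1, 13268), Rational(1, 2)) = Pow(13267, Rational(1, 2))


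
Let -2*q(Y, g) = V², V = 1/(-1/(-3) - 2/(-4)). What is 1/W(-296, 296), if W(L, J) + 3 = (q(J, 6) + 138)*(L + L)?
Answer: -25/2031819 ≈ -1.2304e-5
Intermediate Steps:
V = 6/5 (V = 1/(-1*(-⅓) - 2*(-¼)) = 1/(⅓ + ½) = 1/(⅚) = 6/5 ≈ 1.2000)
q(Y, g) = -18/25 (q(Y, g) = -(6/5)²/2 = -½*36/25 = -18/25)
W(L, J) = -3 + 6864*L/25 (W(L, J) = -3 + (-18/25 + 138)*(L + L) = -3 + 3432*(2*L)/25 = -3 + 6864*L/25)
1/W(-296, 296) = 1/(-3 + (6864/25)*(-296)) = 1/(-3 - 2031744/25) = 1/(-2031819/25) = -25/2031819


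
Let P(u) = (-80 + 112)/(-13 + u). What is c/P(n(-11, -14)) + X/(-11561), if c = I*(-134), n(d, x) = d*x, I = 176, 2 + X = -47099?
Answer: -1201337336/11561 ≈ -1.0391e+5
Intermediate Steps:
X = -47101 (X = -2 - 47099 = -47101)
c = -23584 (c = 176*(-134) = -23584)
P(u) = 32/(-13 + u)
c/P(n(-11, -14)) + X/(-11561) = -23584/(32/(-13 - 11*(-14))) - 47101/(-11561) = -23584/(32/(-13 + 154)) - 47101*(-1/11561) = -23584/(32/141) + 47101/11561 = -23584/(32*(1/141)) + 47101/11561 = -23584/32/141 + 47101/11561 = -23584*141/32 + 47101/11561 = -103917 + 47101/11561 = -1201337336/11561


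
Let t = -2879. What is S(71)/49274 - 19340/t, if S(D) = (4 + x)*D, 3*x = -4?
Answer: 20144456/2997039 ≈ 6.7215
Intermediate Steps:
x = -4/3 (x = (1/3)*(-4) = -4/3 ≈ -1.3333)
S(D) = 8*D/3 (S(D) = (4 - 4/3)*D = 8*D/3)
S(71)/49274 - 19340/t = ((8/3)*71)/49274 - 19340/(-2879) = (568/3)*(1/49274) - 19340*(-1/2879) = 4/1041 + 19340/2879 = 20144456/2997039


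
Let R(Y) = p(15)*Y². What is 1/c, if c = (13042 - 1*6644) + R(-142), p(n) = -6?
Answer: -1/114586 ≈ -8.7271e-6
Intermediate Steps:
R(Y) = -6*Y²
c = -114586 (c = (13042 - 1*6644) - 6*(-142)² = (13042 - 6644) - 6*20164 = 6398 - 120984 = -114586)
1/c = 1/(-114586) = -1/114586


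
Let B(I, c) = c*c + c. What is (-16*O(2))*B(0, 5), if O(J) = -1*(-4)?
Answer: -1920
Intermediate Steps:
B(I, c) = c + c**2 (B(I, c) = c**2 + c = c + c**2)
O(J) = 4
(-16*O(2))*B(0, 5) = (-16*4)*(5*(1 + 5)) = -320*6 = -64*30 = -1920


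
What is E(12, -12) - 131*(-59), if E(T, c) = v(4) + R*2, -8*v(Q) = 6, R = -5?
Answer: 30873/4 ≈ 7718.3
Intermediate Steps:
v(Q) = -¾ (v(Q) = -⅛*6 = -¾)
E(T, c) = -43/4 (E(T, c) = -¾ - 5*2 = -¾ - 10 = -43/4)
E(12, -12) - 131*(-59) = -43/4 - 131*(-59) = -43/4 + 7729 = 30873/4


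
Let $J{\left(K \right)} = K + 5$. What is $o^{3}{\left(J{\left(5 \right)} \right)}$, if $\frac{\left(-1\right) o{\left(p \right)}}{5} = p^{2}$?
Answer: $-125000000$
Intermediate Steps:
$J{\left(K \right)} = 5 + K$
$o{\left(p \right)} = - 5 p^{2}$
$o^{3}{\left(J{\left(5 \right)} \right)} = \left(- 5 \left(5 + 5\right)^{2}\right)^{3} = \left(- 5 \cdot 10^{2}\right)^{3} = \left(\left(-5\right) 100\right)^{3} = \left(-500\right)^{3} = -125000000$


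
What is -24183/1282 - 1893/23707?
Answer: -575733207/30392374 ≈ -18.943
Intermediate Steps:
-24183/1282 - 1893/23707 = -575733207/30392374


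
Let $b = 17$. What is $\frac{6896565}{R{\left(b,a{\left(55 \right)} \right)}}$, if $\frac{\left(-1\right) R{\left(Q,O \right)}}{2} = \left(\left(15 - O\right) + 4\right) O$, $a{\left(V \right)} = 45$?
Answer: $\frac{11789}{4} \approx 2947.3$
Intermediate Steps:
$R{\left(Q,O \right)} = - 2 O \left(19 - O\right)$ ($R{\left(Q,O \right)} = - 2 \left(\left(15 - O\right) + 4\right) O = - 2 \left(19 - O\right) O = - 2 O \left(19 - O\right)$)
$\frac{6896565}{R{\left(b,a{\left(55 \right)} \right)}} = \frac{6896565}{2 \cdot 45 \left(-19 + 45\right)} = \frac{6896565}{2 \cdot 45 \cdot 26} = \frac{6896565}{2340} = 6896565 \cdot \frac{1}{2340} = \frac{11789}{4}$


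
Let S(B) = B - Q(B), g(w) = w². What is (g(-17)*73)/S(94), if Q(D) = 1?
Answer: 21097/93 ≈ 226.85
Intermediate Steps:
S(B) = -1 + B (S(B) = B - 1*1 = B - 1 = -1 + B)
(g(-17)*73)/S(94) = ((-17)²*73)/(-1 + 94) = (289*73)/93 = 21097*(1/93) = 21097/93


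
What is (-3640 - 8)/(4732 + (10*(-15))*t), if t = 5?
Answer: -1824/1991 ≈ -0.91612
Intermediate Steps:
(-3640 - 8)/(4732 + (10*(-15))*t) = (-3640 - 8)/(4732 + (10*(-15))*5) = -3648/(4732 - 150*5) = -3648/(4732 - 750) = -3648/3982 = -3648*1/3982 = -1824/1991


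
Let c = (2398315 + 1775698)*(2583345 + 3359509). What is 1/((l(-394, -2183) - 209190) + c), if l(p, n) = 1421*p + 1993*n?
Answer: 1/24805544733319 ≈ 4.0314e-14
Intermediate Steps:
c = 24805549853102 (c = 4174013*5942854 = 24805549853102)
1/((l(-394, -2183) - 209190) + c) = 1/(((1421*(-394) + 1993*(-2183)) - 209190) + 24805549853102) = 1/(((-559874 - 4350719) - 209190) + 24805549853102) = 1/((-4910593 - 209190) + 24805549853102) = 1/(-5119783 + 24805549853102) = 1/24805544733319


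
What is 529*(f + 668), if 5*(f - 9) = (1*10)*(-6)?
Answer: 351785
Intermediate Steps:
f = -3 (f = 9 + ((1*10)*(-6))/5 = 9 + (10*(-6))/5 = 9 + (⅕)*(-60) = 9 - 12 = -3)
529*(f + 668) = 529*(-3 + 668) = 529*665 = 351785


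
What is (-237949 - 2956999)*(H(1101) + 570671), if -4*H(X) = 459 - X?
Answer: -1823776959262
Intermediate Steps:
H(X) = -459/4 + X/4 (H(X) = -(459 - X)/4 = -459/4 + X/4)
(-237949 - 2956999)*(H(1101) + 570671) = (-237949 - 2956999)*((-459/4 + (¼)*1101) + 570671) = -3194948*((-459/4 + 1101/4) + 570671) = -3194948*(321/2 + 570671) = -3194948*1141663/2 = -1823776959262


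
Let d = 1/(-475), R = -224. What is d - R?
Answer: 106399/475 ≈ 224.00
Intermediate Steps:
d = -1/475 ≈ -0.0021053
d - R = -1/475 - 1*(-224) = -1/475 + 224 = 106399/475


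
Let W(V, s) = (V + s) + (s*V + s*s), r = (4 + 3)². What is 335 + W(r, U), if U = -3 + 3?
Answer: 384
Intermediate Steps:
r = 49 (r = 7² = 49)
U = 0
W(V, s) = V + s + s² + V*s (W(V, s) = (V + s) + (V*s + s²) = (V + s) + (s² + V*s) = V + s + s² + V*s)
335 + W(r, U) = 335 + (49 + 0 + 0² + 49*0) = 335 + (49 + 0 + 0 + 0) = 335 + 49 = 384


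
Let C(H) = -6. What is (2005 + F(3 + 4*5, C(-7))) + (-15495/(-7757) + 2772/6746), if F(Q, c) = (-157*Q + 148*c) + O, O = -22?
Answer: -65766516439/26164361 ≈ -2513.6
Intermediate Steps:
F(Q, c) = -22 - 157*Q + 148*c (F(Q, c) = (-157*Q + 148*c) - 22 = -22 - 157*Q + 148*c)
(2005 + F(3 + 4*5, C(-7))) + (-15495/(-7757) + 2772/6746) = (2005 + (-22 - 157*(3 + 4*5) + 148*(-6))) + (-15495/(-7757) + 2772/6746) = (2005 + (-22 - 157*(3 + 20) - 888)) + (-15495*(-1/7757) + 2772*(1/6746)) = (2005 + (-22 - 157*23 - 888)) + (15495/7757 + 1386/3373) = (2005 + (-22 - 3611 - 888)) + 63015837/26164361 = (2005 - 4521) + 63015837/26164361 = -2516 + 63015837/26164361 = -65766516439/26164361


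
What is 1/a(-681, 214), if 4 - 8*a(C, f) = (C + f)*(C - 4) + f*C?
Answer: -8/174157 ≈ -4.5936e-5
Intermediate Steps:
a(C, f) = ½ - C*f/8 - (-4 + C)*(C + f)/8 (a(C, f) = ½ - ((C + f)*(C - 4) + f*C)/8 = ½ - ((C + f)*(-4 + C) + C*f)/8 = ½ - ((-4 + C)*(C + f) + C*f)/8 = ½ - (C*f + (-4 + C)*(C + f))/8 = ½ + (-C*f/8 - (-4 + C)*(C + f)/8) = ½ - C*f/8 - (-4 + C)*(C + f)/8)
1/a(-681, 214) = 1/(½ + (½)*(-681) + (½)*214 - ⅛*(-681)² - ¼*(-681)*214) = 1/(½ - 681/2 + 107 - ⅛*463761 + 72867/2) = 1/(½ - 681/2 + 107 - 463761/8 + 72867/2) = 1/(-174157/8) = -8/174157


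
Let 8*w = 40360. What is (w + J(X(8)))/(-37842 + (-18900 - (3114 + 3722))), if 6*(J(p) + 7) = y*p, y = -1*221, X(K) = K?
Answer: -7115/95367 ≈ -0.074607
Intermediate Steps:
w = 5045 (w = (⅛)*40360 = 5045)
y = -221
J(p) = -7 - 221*p/6 (J(p) = -7 + (-221*p)/6 = -7 - 221*p/6)
(w + J(X(8)))/(-37842 + (-18900 - (3114 + 3722))) = (5045 + (-7 - 221/6*8))/(-37842 + (-18900 - (3114 + 3722))) = (5045 + (-7 - 884/3))/(-37842 + (-18900 - 1*6836)) = (5045 - 905/3)/(-37842 + (-18900 - 6836)) = 14230/(3*(-37842 - 25736)) = (14230/3)/(-63578) = (14230/3)*(-1/63578) = -7115/95367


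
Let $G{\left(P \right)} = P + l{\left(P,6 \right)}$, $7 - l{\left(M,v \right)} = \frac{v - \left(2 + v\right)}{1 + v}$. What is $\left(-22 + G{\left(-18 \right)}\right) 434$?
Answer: $-14198$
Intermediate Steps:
$l{\left(M,v \right)} = 7 + \frac{2}{1 + v}$ ($l{\left(M,v \right)} = 7 - \frac{v - \left(2 + v\right)}{1 + v} = 7 - - \frac{2}{1 + v} = 7 + \frac{2}{1 + v}$)
$G{\left(P \right)} = \frac{51}{7} + P$ ($G{\left(P \right)} = P + \frac{9 + 7 \cdot 6}{1 + 6} = P + \frac{9 + 42}{7} = P + \frac{1}{7} \cdot 51 = P + \frac{51}{7} = \frac{51}{7} + P$)
$\left(-22 + G{\left(-18 \right)}\right) 434 = \left(-22 + \left(\frac{51}{7} - 18\right)\right) 434 = \left(-22 - \frac{75}{7}\right) 434 = \left(- \frac{229}{7}\right) 434 = -14198$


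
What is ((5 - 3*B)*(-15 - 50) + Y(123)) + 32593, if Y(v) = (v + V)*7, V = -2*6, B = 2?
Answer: 33435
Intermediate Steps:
V = -12
Y(v) = -84 + 7*v (Y(v) = (v - 12)*7 = (-12 + v)*7 = -84 + 7*v)
((5 - 3*B)*(-15 - 50) + Y(123)) + 32593 = ((5 - 3*2)*(-15 - 50) + (-84 + 7*123)) + 32593 = ((5 - 6)*(-65) + (-84 + 861)) + 32593 = (-1*(-65) + 777) + 32593 = (65 + 777) + 32593 = 842 + 32593 = 33435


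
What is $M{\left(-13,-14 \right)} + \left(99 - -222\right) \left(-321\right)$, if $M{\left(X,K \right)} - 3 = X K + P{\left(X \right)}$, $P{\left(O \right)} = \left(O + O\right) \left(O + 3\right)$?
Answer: $-102596$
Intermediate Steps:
$P{\left(O \right)} = 2 O \left(3 + O\right)$
$M{\left(X,K \right)} = 3 + K X + 2 X \left(3 + X\right)$ ($M{\left(X,K \right)} = 3 + \left(X K + 2 X \left(3 + X\right)\right) = 3 + \left(K X + 2 X \left(3 + X\right)\right) = 3 + K X + 2 X \left(3 + X\right)$)
$M{\left(-13,-14 \right)} + \left(99 - -222\right) \left(-321\right) = \left(3 - -182 + 2 \left(-13\right) \left(3 - 13\right)\right) + \left(99 - -222\right) \left(-321\right) = \left(3 + 182 + 2 \left(-13\right) \left(-10\right)\right) + \left(99 + 222\right) \left(-321\right) = \left(3 + 182 + 260\right) + 321 \left(-321\right) = 445 - 103041 = -102596$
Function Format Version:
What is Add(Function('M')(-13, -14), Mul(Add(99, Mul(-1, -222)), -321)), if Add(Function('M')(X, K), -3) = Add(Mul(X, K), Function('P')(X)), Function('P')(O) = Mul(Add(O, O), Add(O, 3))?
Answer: -102596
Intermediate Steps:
Function('P')(O) = Mul(2, O, Add(3, O)) (Function('P')(O) = Mul(Mul(2, O), Add(3, O)) = Mul(2, O, Add(3, O)))
Function('M')(X, K) = Add(3, Mul(K, X), Mul(2, X, Add(3, X))) (Function('M')(X, K) = Add(3, Add(Mul(X, K), Mul(2, X, Add(3, X)))) = Add(3, Add(Mul(K, X), Mul(2, X, Add(3, X)))) = Add(3, Mul(K, X), Mul(2, X, Add(3, X))))
Add(Function('M')(-13, -14), Mul(Add(99, Mul(-1, -222)), -321)) = Add(Add(3, Mul(-14, -13), Mul(2, -13, Add(3, -13))), Mul(Add(99, Mul(-1, -222)), -321)) = Add(Add(3, 182, Mul(2, -13, -10)), Mul(Add(99, 222), -321)) = Add(Add(3, 182, 260), Mul(321, -321)) = Add(445, -103041) = -102596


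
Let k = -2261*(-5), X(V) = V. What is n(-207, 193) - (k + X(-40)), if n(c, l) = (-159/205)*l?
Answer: -2340012/205 ≈ -11415.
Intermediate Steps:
k = 11305
n(c, l) = -159*l/205 (n(c, l) = (-159*1/205)*l = -159*l/205)
n(-207, 193) - (k + X(-40)) = -159/205*193 - (11305 - 40) = -30687/205 - 1*11265 = -30687/205 - 11265 = -2340012/205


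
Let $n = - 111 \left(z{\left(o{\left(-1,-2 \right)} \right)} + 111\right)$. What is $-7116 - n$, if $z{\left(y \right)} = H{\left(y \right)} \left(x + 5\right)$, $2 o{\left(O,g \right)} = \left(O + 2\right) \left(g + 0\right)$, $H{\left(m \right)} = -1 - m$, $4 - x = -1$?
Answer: $5205$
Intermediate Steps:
$x = 5$ ($x = 4 - -1 = 4 + 1 = 5$)
$o{\left(O,g \right)} = \frac{g \left(2 + O\right)}{2}$ ($o{\left(O,g \right)} = \frac{\left(O + 2\right) \left(g + 0\right)}{2} = \frac{\left(2 + O\right) g}{2} = \frac{g \left(2 + O\right)}{2}$)
$z{\left(y \right)} = -10 - 10 y$ ($z{\left(y \right)} = \left(-1 - y\right) \left(5 + 5\right) = \left(-1 - y\right) 10 = -10 - 10 y$)
$n = -12321$ ($n = - 111 \left(\left(-10 - 10 \cdot \frac{1}{2} \left(-2\right) \left(2 - 1\right)\right) + 111\right) = - 111 \left(\left(-10 - 10 \cdot \frac{1}{2} \left(-2\right) 1\right) + 111\right) = - 111 \left(\left(-10 - -10\right) + 111\right) = - 111 \left(\left(-10 + 10\right) + 111\right) = - 111 \left(0 + 111\right) = \left(-111\right) 111 = -12321$)
$-7116 - n = -7116 - -12321 = -7116 + 12321 = 5205$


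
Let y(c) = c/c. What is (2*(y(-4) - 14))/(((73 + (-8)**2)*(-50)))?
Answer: 13/3425 ≈ 0.0037956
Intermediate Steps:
y(c) = 1
(2*(y(-4) - 14))/(((73 + (-8)**2)*(-50))) = (2*(1 - 14))/(((73 + (-8)**2)*(-50))) = (2*(-13))/(((73 + 64)*(-50))) = -26/(137*(-50)) = -26/(-6850) = -26*(-1/6850) = 13/3425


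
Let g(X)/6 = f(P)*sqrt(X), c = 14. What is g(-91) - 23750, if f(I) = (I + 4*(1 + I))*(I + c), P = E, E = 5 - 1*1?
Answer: -23750 + 2592*I*sqrt(91) ≈ -23750.0 + 24726.0*I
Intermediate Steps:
E = 4 (E = 5 - 1 = 4)
P = 4
f(I) = (4 + 5*I)*(14 + I) (f(I) = (I + 4*(1 + I))*(I + 14) = (I + (4 + 4*I))*(14 + I) = (4 + 5*I)*(14 + I))
g(X) = 2592*sqrt(X) (g(X) = 6*((56 + 5*4**2 + 74*4)*sqrt(X)) = 6*((56 + 5*16 + 296)*sqrt(X)) = 6*((56 + 80 + 296)*sqrt(X)) = 6*(432*sqrt(X)) = 2592*sqrt(X))
g(-91) - 23750 = 2592*sqrt(-91) - 23750 = 2592*(I*sqrt(91)) - 23750 = 2592*I*sqrt(91) - 23750 = -23750 + 2592*I*sqrt(91)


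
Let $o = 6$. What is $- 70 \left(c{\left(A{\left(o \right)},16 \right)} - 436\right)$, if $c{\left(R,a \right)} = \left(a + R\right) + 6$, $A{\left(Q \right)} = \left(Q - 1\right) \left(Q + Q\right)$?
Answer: $24780$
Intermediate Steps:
$A{\left(Q \right)} = 2 Q \left(-1 + Q\right)$ ($A{\left(Q \right)} = \left(-1 + Q\right) 2 Q = 2 Q \left(-1 + Q\right)$)
$c{\left(R,a \right)} = 6 + R + a$ ($c{\left(R,a \right)} = \left(R + a\right) + 6 = 6 + R + a$)
$- 70 \left(c{\left(A{\left(o \right)},16 \right)} - 436\right) = - 70 \left(\left(6 + 2 \cdot 6 \left(-1 + 6\right) + 16\right) - 436\right) = - 70 \left(\left(6 + 2 \cdot 6 \cdot 5 + 16\right) - 436\right) = - 70 \left(\left(6 + 60 + 16\right) - 436\right) = - 70 \left(82 - 436\right) = \left(-70\right) \left(-354\right) = 24780$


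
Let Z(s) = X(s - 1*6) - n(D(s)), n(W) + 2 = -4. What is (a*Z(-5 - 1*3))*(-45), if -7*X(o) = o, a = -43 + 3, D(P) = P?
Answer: 14400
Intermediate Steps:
n(W) = -6 (n(W) = -2 - 4 = -6)
a = -40
X(o) = -o/7
Z(s) = 48/7 - s/7 (Z(s) = -(s - 1*6)/7 - 1*(-6) = -(s - 6)/7 + 6 = -(-6 + s)/7 + 6 = (6/7 - s/7) + 6 = 48/7 - s/7)
(a*Z(-5 - 1*3))*(-45) = -40*(48/7 - (-5 - 1*3)/7)*(-45) = -40*(48/7 - (-5 - 3)/7)*(-45) = -40*(48/7 - 1/7*(-8))*(-45) = -40*(48/7 + 8/7)*(-45) = -40*8*(-45) = -320*(-45) = 14400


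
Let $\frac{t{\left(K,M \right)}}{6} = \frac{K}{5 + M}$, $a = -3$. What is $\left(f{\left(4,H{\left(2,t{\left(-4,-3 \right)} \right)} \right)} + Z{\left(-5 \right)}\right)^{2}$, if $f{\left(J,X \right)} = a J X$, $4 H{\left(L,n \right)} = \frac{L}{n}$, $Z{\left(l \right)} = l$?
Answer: $\frac{81}{4} \approx 20.25$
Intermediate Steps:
$t{\left(K,M \right)} = \frac{6 K}{5 + M}$ ($t{\left(K,M \right)} = 6 \frac{K}{5 + M} = \frac{6 K}{5 + M}$)
$H{\left(L,n \right)} = \frac{L}{4 n}$ ($H{\left(L,n \right)} = \frac{L \frac{1}{n}}{4} = \frac{L}{4 n}$)
$f{\left(J,X \right)} = - 3 J X$
$\left(f{\left(4,H{\left(2,t{\left(-4,-3 \right)} \right)} \right)} + Z{\left(-5 \right)}\right)^{2} = \left(\left(-3\right) 4 \cdot \frac{1}{4} \cdot 2 \frac{1}{6 \left(-4\right) \frac{1}{5 - 3}} - 5\right)^{2} = \left(\left(-3\right) 4 \cdot \frac{1}{4} \cdot 2 \frac{1}{6 \left(-4\right) \frac{1}{2}} - 5\right)^{2} = \left(\left(-3\right) 4 \cdot \frac{1}{4} \cdot 2 \frac{1}{-12} - 5\right)^{2} = \left(\left(-3\right) 4 \cdot \frac{1}{4} \cdot 2 \left(- \frac{1}{12}\right) - 5\right)^{2} = \left(\left(-3\right) 4 \left(- \frac{1}{24}\right) - 5\right)^{2} = \left(\frac{1}{2} - 5\right)^{2} = \left(- \frac{9}{2}\right)^{2} = \frac{81}{4}$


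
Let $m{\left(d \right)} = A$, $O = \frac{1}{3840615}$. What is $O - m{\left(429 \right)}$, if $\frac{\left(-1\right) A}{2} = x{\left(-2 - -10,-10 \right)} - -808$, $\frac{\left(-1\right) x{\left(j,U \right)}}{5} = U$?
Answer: $\frac{6590495341}{3840615} \approx 1716.0$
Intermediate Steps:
$x{\left(j,U \right)} = - 5 U$
$O = \frac{1}{3840615} \approx 2.6038 \cdot 10^{-7}$
$A = -1716$ ($A = - 2 \left(\left(-5\right) \left(-10\right) - -808\right) = - 2 \left(50 + 808\right) = \left(-2\right) 858 = -1716$)
$m{\left(d \right)} = -1716$
$O - m{\left(429 \right)} = \frac{1}{3840615} - -1716 = \frac{1}{3840615} + 1716 = \frac{6590495341}{3840615}$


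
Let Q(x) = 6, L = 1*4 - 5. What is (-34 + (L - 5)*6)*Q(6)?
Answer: -420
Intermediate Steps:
L = -1 (L = 4 - 5 = -1)
(-34 + (L - 5)*6)*Q(6) = (-34 + (-1 - 5)*6)*6 = (-34 - 6*6)*6 = (-34 - 36)*6 = -70*6 = -420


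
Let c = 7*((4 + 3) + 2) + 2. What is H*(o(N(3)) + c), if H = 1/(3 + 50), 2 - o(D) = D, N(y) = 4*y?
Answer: 55/53 ≈ 1.0377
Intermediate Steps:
o(D) = 2 - D
H = 1/53 ≈ 0.018868
c = 65 (c = 7*(7 + 2) + 2 = 7*9 + 2 = 63 + 2 = 65)
H*(o(N(3)) + c) = ((2 - 4*3) + 65)/53 = ((2 - 1*12) + 65)/53 = ((2 - 12) + 65)/53 = (-10 + 65)/53 = (1/53)*55 = 55/53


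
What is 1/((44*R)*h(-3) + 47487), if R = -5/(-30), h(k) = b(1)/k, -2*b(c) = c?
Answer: 9/427394 ≈ 2.1058e-5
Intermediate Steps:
b(c) = -c/2
h(k) = -1/(2*k) (h(k) = (-½*1)/k = -1/(2*k))
R = ⅙ (R = -5*(-1/30) = ⅙ ≈ 0.16667)
1/((44*R)*h(-3) + 47487) = 1/((44*(⅙))*(-½/(-3)) + 47487) = 1/(22*(-½*(-⅓))/3 + 47487) = 1/((22/3)*(⅙) + 47487) = 1/(11/9 + 47487) = 1/(427394/9) = 9/427394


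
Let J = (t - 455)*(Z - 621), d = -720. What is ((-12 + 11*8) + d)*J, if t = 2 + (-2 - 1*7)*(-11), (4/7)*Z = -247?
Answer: -240115722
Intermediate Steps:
Z = -1729/4 (Z = (7/4)*(-247) = -1729/4 ≈ -432.25)
t = 101 (t = 2 + (-2 - 7)*(-11) = 2 - 9*(-11) = 2 + 99 = 101)
J = 745701/2 (J = (101 - 455)*(-1729/4 - 621) = -354*(-4213/4) = 745701/2 ≈ 3.7285e+5)
((-12 + 11*8) + d)*J = ((-12 + 11*8) - 720)*(745701/2) = ((-12 + 88) - 720)*(745701/2) = (76 - 720)*(745701/2) = -644*745701/2 = -240115722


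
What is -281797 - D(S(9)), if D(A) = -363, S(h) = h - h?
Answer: -281434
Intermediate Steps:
S(h) = 0
-281797 - D(S(9)) = -281797 - 1*(-363) = -281797 + 363 = -281434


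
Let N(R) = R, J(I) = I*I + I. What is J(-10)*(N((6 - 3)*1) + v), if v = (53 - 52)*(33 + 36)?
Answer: 6480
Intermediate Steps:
J(I) = I + I² (J(I) = I² + I = I + I²)
v = 69 (v = 1*69 = 69)
J(-10)*(N((6 - 3)*1) + v) = (-10*(1 - 10))*((6 - 3)*1 + 69) = (-10*(-9))*(3*1 + 69) = 90*(3 + 69) = 90*72 = 6480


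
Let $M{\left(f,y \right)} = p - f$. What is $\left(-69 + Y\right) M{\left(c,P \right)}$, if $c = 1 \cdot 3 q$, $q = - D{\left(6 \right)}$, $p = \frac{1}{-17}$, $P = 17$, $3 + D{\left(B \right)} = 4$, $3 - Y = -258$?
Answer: $\frac{9600}{17} \approx 564.71$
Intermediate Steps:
$Y = 261$ ($Y = 3 - -258 = 3 + 258 = 261$)
$D{\left(B \right)} = 1$ ($D{\left(B \right)} = -3 + 4 = 1$)
$p = - \frac{1}{17} \approx -0.058824$
$q = -1$ ($q = \left(-1\right) 1 = -1$)
$c = -3$ ($c = 1 \cdot 3 \left(-1\right) = 3 \left(-1\right) = -3$)
$M{\left(f,y \right)} = - \frac{1}{17} - f$
$\left(-69 + Y\right) M{\left(c,P \right)} = \left(-69 + 261\right) \left(- \frac{1}{17} - -3\right) = 192 \left(- \frac{1}{17} + 3\right) = 192 \cdot \frac{50}{17} = \frac{9600}{17}$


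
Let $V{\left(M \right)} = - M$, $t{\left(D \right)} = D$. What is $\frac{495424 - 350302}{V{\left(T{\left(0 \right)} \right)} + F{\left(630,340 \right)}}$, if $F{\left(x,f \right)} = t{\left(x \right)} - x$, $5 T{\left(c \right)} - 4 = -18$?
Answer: $\frac{362805}{7} \approx 51829.0$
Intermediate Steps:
$T{\left(c \right)} = - \frac{14}{5}$ ($T{\left(c \right)} = \frac{4}{5} + \frac{1}{5} \left(-18\right) = \frac{4}{5} - \frac{18}{5} = - \frac{14}{5}$)
$F{\left(x,f \right)} = 0$ ($F{\left(x,f \right)} = x - x = 0$)
$\frac{495424 - 350302}{V{\left(T{\left(0 \right)} \right)} + F{\left(630,340 \right)}} = \frac{495424 - 350302}{\left(-1\right) \left(- \frac{14}{5}\right) + 0} = \frac{145122}{\frac{14}{5} + 0} = \frac{145122}{\frac{14}{5}} = 145122 \cdot \frac{5}{14} = \frac{362805}{7}$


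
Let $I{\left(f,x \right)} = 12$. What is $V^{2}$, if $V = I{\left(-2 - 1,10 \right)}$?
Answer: $144$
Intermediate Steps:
$V = 12$
$V^{2} = 12^{2} = 144$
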